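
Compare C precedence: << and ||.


'<<' is shift (level 8); '||' is logical OR (level 1)
Higher level binds tighter
'<<' has higher precedence than '||'


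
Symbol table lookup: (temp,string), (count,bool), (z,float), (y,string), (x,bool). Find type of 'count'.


Lookup 'count' → type bool


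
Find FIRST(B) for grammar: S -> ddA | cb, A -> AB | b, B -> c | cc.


Per alternative of B: FIRST(c) = {c}; FIRST(cc) = {c}
FIRST(B) = {c}


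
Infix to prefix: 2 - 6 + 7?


left-to-right (same/higher precedence on left): tree is (+ (- 2 6) 7)
Prefix: + - 2 6 7


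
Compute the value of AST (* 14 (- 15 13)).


Evaluate inner: (- 15 13) = 2
Evaluate root: (* 14 2) = 28
Result: 28


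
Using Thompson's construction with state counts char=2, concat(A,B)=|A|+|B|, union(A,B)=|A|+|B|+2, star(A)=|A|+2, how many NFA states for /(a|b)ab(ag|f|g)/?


Syntax tree has 8 char leaf(s), 3 union(s), 0 star(s)
chars contribute 8×2 = 16; each union adds +2; each star adds +2
Total: 16 + 6 + 0 = 22 states


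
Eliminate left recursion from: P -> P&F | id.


Left-recursive alternatives: P&F; non-recursive: id
Introduce P': P -> idP', P' -> &FP' | ε


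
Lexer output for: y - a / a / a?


Scan left to right, longest-match per lexeme
Tokens: ID(y), OP(-), ID(a), OP(/), ID(a), OP(/), ID(a)


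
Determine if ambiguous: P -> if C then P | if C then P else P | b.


dangling else: 'if C then if C then b else b' parses two ways
Ambiguous


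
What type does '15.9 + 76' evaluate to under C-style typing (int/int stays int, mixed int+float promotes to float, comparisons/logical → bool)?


Operand types: float + int
Rule: mixed int/float promotes to float; int/int stays int
Result type: float


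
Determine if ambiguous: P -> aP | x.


right-linear, alternatives start with distinct terminals 'a' vs 'x': unique leftmost derivation
Unambiguous


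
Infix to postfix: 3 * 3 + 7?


Left to right (same or higher precedence on left)
Postfix: 3 3 * 7 +


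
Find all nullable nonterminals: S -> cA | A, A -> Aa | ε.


A nonterminal is nullable iff some alternative derives ε (directly, or every symbol in it is nullable)
Nullable: {A, S}


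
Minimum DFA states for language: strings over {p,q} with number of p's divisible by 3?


Track (count of p) mod 3: states 0..2, accept at 0
Minimal DFA: 3 states


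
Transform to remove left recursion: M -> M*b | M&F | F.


Left-recursive alternatives: M*b, M&F; non-recursive: F
Introduce M': M -> FM', M' -> *bM' | &FM' | ε


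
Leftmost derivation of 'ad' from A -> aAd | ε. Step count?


Derivation: A => aAd => ad
Steps: 2


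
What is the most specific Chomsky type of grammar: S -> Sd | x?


Left-linear: every RHS is a terminal or one nonterminal followed by a terminal
Classification: Type 3 (Regular)


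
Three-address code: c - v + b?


Break into single-operator statements:
t1 = c - v
t2 = t1 + b


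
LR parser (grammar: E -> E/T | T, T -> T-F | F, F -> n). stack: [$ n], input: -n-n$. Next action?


'n' on top is the handle for F -> n
Action: reduce (F -> n)


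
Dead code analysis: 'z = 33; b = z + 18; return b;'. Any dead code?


z is read by b's definition; b is returned
No dead code


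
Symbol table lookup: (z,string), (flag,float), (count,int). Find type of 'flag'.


Lookup 'flag' → type float


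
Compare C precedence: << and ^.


'<<' is shift (level 8); '^' is bitwise XOR (level 4)
Higher level binds tighter
'<<' has higher precedence than '^'


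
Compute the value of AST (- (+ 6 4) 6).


Evaluate inner: (+ 6 4) = 10
Evaluate root: (- 10 6) = 4
Result: 4


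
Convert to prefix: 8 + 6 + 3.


left-to-right (same/higher precedence on left): tree is (+ (+ 8 6) 3)
Prefix: + + 8 6 3


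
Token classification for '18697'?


Pattern: digits only
Type: INTEGER_LITERAL


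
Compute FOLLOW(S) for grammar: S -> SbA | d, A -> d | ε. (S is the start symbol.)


$ ∈ FOLLOW(S). For each A -> αBβ: add FIRST(β)\{ε} to FOLLOW(B); if β nullable, add FOLLOW(A).
FOLLOW(S) = {$, b}


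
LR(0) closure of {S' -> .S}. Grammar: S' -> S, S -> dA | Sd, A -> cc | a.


Start: S' -> .S
For each item with dot before a nonterminal B, add B -> .γ for every B-production
Closure: [S' -> .S, S -> .dA, S -> .Sd]


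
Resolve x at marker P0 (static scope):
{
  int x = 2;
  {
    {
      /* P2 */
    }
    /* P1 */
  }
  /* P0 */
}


x declared in the same block as P0
x = 2


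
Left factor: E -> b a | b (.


Common prefix: 'b'
Factored: E -> b E', E' -> a | (


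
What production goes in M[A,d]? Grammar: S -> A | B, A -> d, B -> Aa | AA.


For [A, d]: 'd' ∈ FIRST(d)
Entry: A -> d


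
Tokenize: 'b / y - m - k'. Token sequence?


Scan left to right, longest-match per lexeme
Tokens: ID(b), OP(/), ID(y), OP(-), ID(m), OP(-), ID(k)


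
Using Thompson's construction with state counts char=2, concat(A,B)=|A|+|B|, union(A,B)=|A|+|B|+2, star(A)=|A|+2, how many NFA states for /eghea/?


Syntax tree has 5 char leaf(s), 0 union(s), 0 star(s)
chars contribute 5×2 = 10; each union adds +2; each star adds +2
Total: 10 + 0 + 0 = 10 states


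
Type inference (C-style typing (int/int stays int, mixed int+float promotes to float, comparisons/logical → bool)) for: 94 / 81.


Operand types: int / int
Rule: mixed int/float promotes to float; int/int stays int
Result type: int


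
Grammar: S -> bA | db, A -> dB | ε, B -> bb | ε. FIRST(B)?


Per alternative of B: FIRST(bb) = {b}; FIRST(ε) = {ε}
FIRST(B) = {b, ε}


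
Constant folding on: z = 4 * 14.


4 * 14 = 56 at compile time
Optimized: z = 56


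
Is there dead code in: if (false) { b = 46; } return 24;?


condition is constant false, so the whole block is unreachable
Dead: 'if (false) { b = 46; }'


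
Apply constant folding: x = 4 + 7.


4 + 7 = 11 at compile time
Optimized: x = 11


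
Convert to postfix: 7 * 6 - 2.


Left to right (same or higher precedence on left)
Postfix: 7 6 * 2 -


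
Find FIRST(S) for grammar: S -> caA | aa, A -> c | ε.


Per alternative of S: FIRST(caA) = {c}; FIRST(aa) = {a}
FIRST(S) = {a, c}


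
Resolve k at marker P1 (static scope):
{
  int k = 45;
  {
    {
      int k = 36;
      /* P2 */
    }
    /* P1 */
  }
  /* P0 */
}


P1's block does not declare k; resolves to the enclosing declaration at depth 0
k = 45


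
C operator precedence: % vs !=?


'%' is multiplicative (level 10); '!=' is equality (level 6)
Higher level binds tighter
'%' has higher precedence than '!='


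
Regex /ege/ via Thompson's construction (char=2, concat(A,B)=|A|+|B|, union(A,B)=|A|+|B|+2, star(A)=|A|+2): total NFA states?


Syntax tree has 3 char leaf(s), 0 union(s), 0 star(s)
chars contribute 3×2 = 6; each union adds +2; each star adds +2
Total: 6 + 0 + 0 = 6 states


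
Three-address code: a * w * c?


Break into single-operator statements:
t1 = a * w
t2 = t1 * c


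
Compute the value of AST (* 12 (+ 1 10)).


Evaluate inner: (+ 1 10) = 11
Evaluate root: (* 12 11) = 132
Result: 132


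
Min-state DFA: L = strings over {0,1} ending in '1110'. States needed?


Track the longest suffix of input matching a prefix of '1110': 5 classes (prefixes of length 0..4)
Minimal DFA: 5 states


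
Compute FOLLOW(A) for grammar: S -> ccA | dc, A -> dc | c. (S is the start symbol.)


$ ∈ FOLLOW(S). For each A -> αBβ: add FIRST(β)\{ε} to FOLLOW(B); if β nullable, add FOLLOW(A).
FOLLOW(A) = {$}


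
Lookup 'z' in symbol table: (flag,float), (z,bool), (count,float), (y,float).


Lookup 'z' → type bool


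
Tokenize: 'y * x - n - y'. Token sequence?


Scan left to right, longest-match per lexeme
Tokens: ID(y), OP(*), ID(x), OP(-), ID(n), OP(-), ID(y)


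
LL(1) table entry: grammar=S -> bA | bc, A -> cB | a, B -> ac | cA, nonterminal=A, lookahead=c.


For [A, c]: 'c' ∈ FIRST(cB)
Entry: A -> cB


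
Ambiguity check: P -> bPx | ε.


balanced b^n…x^n: each string has a unique parse
Unambiguous


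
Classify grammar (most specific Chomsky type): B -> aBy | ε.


Single nonterminal LHS, but a^n y^n is not regular
Classification: Type 2 (Context-Free)


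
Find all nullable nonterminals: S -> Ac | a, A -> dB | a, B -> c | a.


A nonterminal is nullable iff some alternative derives ε (directly, or every symbol in it is nullable)
Nullable: {}


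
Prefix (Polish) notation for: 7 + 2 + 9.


left-to-right (same/higher precedence on left): tree is (+ (+ 7 2) 9)
Prefix: + + 7 2 9


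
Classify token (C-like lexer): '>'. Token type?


Pattern: operator symbol
Type: OPERATOR


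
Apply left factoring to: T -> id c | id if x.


Common prefix: 'id'
Factored: T -> id T', T' -> c | if x


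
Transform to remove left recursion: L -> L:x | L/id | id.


Left-recursive alternatives: L:x, L/id; non-recursive: id
Introduce L': L -> idL', L' -> :xL' | /idL' | ε


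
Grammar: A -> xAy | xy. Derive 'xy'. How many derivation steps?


Derivation: A => xy
Steps: 1


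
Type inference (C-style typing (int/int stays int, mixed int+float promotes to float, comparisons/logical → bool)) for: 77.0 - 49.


Operand types: float - int
Rule: mixed int/float promotes to float; int/int stays int
Result type: float


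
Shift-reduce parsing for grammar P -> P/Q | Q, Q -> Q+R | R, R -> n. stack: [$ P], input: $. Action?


start symbol P on stack, input exhausted
Action: accept


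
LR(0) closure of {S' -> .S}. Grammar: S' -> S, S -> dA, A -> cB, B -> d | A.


Start: S' -> .S
For each item with dot before a nonterminal B, add B -> .γ for every B-production
Closure: [S' -> .S, S -> .dA]


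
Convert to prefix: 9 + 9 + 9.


left-to-right (same/higher precedence on left): tree is (+ (+ 9 9) 9)
Prefix: + + 9 9 9


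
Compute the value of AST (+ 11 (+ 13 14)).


Evaluate inner: (+ 13 14) = 27
Evaluate root: (+ 11 27) = 38
Result: 38


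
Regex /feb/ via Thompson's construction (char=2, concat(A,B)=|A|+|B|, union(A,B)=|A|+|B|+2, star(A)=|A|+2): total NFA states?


Syntax tree has 3 char leaf(s), 0 union(s), 0 star(s)
chars contribute 3×2 = 6; each union adds +2; each star adds +2
Total: 6 + 0 + 0 = 6 states


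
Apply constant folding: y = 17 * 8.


17 * 8 = 136 at compile time
Optimized: y = 136


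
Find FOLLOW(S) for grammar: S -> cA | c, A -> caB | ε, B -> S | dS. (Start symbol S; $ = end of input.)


$ ∈ FOLLOW(S). For each A -> αBβ: add FIRST(β)\{ε} to FOLLOW(B); if β nullable, add FOLLOW(A).
FOLLOW(S) = {$}


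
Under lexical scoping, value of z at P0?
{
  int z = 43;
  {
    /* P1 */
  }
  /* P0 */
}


z declared in the same block as P0
z = 43


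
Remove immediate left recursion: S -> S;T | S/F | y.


Left-recursive alternatives: S;T, S/F; non-recursive: y
Introduce S': S -> yS', S' -> ;TS' | /FS' | ε


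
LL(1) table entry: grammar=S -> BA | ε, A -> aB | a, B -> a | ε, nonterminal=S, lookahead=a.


For [S, a]: 'a' ∈ FIRST(BA)
Entry: S -> BA


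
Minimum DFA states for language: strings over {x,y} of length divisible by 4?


Track length mod 4: states 0..3, accept at 0
Minimal DFA: 4 states


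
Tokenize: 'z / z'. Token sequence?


Scan left to right, longest-match per lexeme
Tokens: ID(z), OP(/), ID(z)


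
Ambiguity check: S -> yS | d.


right-linear, alternatives start with distinct terminals 'y' vs 'd': unique leftmost derivation
Unambiguous


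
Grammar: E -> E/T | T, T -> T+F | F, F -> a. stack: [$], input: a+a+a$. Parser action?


no handle on stack; shift 'a'
Action: shift


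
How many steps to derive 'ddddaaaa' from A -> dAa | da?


Derivation: A => dAa => ddAaa => dddAaaa => ddddaaaa
Steps: 4


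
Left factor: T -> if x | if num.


Common prefix: 'if'
Factored: T -> if T', T' -> x | num


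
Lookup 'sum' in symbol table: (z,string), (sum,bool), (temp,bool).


Lookup 'sum' → type bool


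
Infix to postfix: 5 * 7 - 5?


Left to right (same or higher precedence on left)
Postfix: 5 7 * 5 -


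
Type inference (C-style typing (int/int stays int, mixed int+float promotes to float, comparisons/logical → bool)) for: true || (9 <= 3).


Operand types: bool || bool
Rule: logical operators take bool operands and yield bool
Result type: bool


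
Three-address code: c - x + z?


Break into single-operator statements:
t1 = c - x
t2 = t1 + z


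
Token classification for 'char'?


Pattern: reserved word
Type: KEYWORD


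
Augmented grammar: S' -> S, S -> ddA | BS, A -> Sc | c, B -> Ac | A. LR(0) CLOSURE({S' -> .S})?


Start: S' -> .S
For each item with dot before a nonterminal B, add B -> .γ for every B-production
Closure: [S' -> .S, S -> .ddA, S -> .BS, B -> .Ac, B -> .A, A -> .Sc, A -> .c]


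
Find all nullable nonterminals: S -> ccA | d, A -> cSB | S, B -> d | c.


A nonterminal is nullable iff some alternative derives ε (directly, or every symbol in it is nullable)
Nullable: {}


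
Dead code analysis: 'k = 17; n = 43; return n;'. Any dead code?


k is assigned but never read
Dead: 'k = 17'


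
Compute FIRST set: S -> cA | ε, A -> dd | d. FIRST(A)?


Per alternative of A: FIRST(dd) = {d}; FIRST(d) = {d}
FIRST(A) = {d}


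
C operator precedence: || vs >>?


'>>' is shift (level 8); '||' is logical OR (level 1)
Higher level binds tighter
'>>' has higher precedence than '||'


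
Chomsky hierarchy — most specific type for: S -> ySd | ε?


Single nonterminal LHS, but y^n d^n is not regular
Classification: Type 2 (Context-Free)


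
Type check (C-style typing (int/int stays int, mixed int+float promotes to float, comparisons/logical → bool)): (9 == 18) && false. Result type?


Operand types: bool && bool
Rule: logical operators take bool operands and yield bool
Result type: bool


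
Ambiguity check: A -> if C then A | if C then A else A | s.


dangling else: 'if C then if C then s else s' parses two ways
Ambiguous


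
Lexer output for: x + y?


Scan left to right, longest-match per lexeme
Tokens: ID(x), OP(+), ID(y)


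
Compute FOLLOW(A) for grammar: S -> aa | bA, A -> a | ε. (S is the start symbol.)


$ ∈ FOLLOW(S). For each A -> αBβ: add FIRST(β)\{ε} to FOLLOW(B); if β nullable, add FOLLOW(A).
FOLLOW(A) = {$}


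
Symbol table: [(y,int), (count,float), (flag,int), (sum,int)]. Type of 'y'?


Lookup 'y' → type int


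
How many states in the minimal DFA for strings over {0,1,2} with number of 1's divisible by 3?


Track (count of 1) mod 3: states 0..2, accept at 0
Minimal DFA: 3 states


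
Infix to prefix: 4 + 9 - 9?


left-to-right (same/higher precedence on left): tree is (- (+ 4 9) 9)
Prefix: - + 4 9 9


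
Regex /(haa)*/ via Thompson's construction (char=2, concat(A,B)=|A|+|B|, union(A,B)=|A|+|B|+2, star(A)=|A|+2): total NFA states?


Syntax tree has 3 char leaf(s), 0 union(s), 1 star(s)
chars contribute 3×2 = 6; each union adds +2; each star adds +2
Total: 6 + 0 + 2 = 8 states


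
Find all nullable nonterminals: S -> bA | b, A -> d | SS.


A nonterminal is nullable iff some alternative derives ε (directly, or every symbol in it is nullable)
Nullable: {}


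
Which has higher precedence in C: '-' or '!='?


'-' is additive (level 9); '!=' is equality (level 6)
Higher level binds tighter
'-' has higher precedence than '!='


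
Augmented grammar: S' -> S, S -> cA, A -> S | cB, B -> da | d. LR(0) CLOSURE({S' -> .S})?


Start: S' -> .S
For each item with dot before a nonterminal B, add B -> .γ for every B-production
Closure: [S' -> .S, S -> .cA]


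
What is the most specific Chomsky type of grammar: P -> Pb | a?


Left-linear: every RHS is a terminal or one nonterminal followed by a terminal
Classification: Type 3 (Regular)


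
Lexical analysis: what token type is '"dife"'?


Pattern: double-quoted sequence
Type: STRING_LITERAL


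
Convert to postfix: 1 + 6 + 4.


Left to right (same or higher precedence on left)
Postfix: 1 6 + 4 +


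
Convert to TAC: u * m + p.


Break into single-operator statements:
t1 = u * m
t2 = t1 + p


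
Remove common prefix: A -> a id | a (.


Common prefix: 'a'
Factored: A -> a A', A' -> id | (


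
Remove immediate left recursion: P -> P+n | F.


Left-recursive alternatives: P+n; non-recursive: F
Introduce P': P -> FP', P' -> +nP' | ε


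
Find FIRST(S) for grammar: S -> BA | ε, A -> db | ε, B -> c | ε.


Per alternative of S: FIRST(BA) = {c, d, ε}; FIRST(ε) = {ε}
FIRST(S) = {c, d, ε}


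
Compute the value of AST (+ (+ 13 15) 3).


Evaluate inner: (+ 13 15) = 28
Evaluate root: (+ 28 3) = 31
Result: 31


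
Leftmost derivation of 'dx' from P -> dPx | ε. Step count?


Derivation: P => dPx => dx
Steps: 2


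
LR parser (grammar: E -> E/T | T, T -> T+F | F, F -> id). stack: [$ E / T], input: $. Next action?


handle 'E/T' on top; lookahead ∈ FOLLOW(E) = {/, $}
Action: reduce (E -> E/T)


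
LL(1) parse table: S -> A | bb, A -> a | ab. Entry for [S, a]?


For [S, a]: 'a' ∈ FIRST(A)
Entry: S -> A


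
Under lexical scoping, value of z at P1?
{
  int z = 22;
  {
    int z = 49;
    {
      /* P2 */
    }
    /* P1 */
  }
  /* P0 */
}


z declared in the same block as P1
z = 49


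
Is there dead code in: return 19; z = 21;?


statement follows a return and is unreachable
Dead: 'z = 21'


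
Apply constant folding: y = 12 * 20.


12 * 20 = 240 at compile time
Optimized: y = 240


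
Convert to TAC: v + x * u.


Break into single-operator statements:
t1 = x * u
t2 = v + t1


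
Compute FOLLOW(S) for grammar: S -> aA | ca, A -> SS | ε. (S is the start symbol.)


$ ∈ FOLLOW(S). For each A -> αBβ: add FIRST(β)\{ε} to FOLLOW(B); if β nullable, add FOLLOW(A).
FOLLOW(S) = {$, a, c}


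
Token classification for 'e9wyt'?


Pattern: letter/underscore followed by alphanumerics, not a keyword
Type: IDENTIFIER


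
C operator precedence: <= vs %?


'%' is multiplicative (level 10); '<=' is relational (level 7)
Higher level binds tighter
'%' has higher precedence than '<='


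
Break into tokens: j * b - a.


Scan left to right, longest-match per lexeme
Tokens: ID(j), OP(*), ID(b), OP(-), ID(a)


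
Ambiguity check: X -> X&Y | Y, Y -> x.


precedence layered via separate nonterminal Y: deterministic
Unambiguous


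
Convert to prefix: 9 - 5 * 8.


'*' binds tighter: tree is (- 9 (* 5 8))
Prefix: - 9 * 5 8


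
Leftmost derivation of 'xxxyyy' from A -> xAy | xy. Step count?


Derivation: A => xAy => xxAyy => xxxyyy
Steps: 3


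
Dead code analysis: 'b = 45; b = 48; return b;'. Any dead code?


first assignment to b is overwritten before any read
Dead: 'b = 45'


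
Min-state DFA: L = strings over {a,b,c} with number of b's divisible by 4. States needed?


Track (count of b) mod 4: states 0..3, accept at 0
Minimal DFA: 4 states


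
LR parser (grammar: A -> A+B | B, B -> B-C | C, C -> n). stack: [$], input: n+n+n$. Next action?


no handle on stack; shift 'n'
Action: shift


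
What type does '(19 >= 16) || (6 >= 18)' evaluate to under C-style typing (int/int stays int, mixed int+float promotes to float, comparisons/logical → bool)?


Operand types: bool || bool
Rule: logical operators take bool operands and yield bool
Result type: bool


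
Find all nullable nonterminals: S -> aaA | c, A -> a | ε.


A nonterminal is nullable iff some alternative derives ε (directly, or every symbol in it is nullable)
Nullable: {A}


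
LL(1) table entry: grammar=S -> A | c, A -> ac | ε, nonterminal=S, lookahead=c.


For [S, c]: 'c' ∈ FIRST(c)
Entry: S -> c


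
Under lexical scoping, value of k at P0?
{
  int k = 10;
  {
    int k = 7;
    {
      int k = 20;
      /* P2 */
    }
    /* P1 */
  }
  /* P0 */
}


k declared in the same block as P0
k = 10


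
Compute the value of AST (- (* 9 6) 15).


Evaluate inner: (* 9 6) = 54
Evaluate root: (- 54 15) = 39
Result: 39


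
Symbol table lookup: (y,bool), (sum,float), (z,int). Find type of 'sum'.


Lookup 'sum' → type float


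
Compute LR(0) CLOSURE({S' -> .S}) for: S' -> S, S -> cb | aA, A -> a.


Start: S' -> .S
For each item with dot before a nonterminal B, add B -> .γ for every B-production
Closure: [S' -> .S, S -> .cb, S -> .aA]


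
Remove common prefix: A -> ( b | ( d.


Common prefix: '('
Factored: A -> ( A', A' -> b | d


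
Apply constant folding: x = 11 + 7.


11 + 7 = 18 at compile time
Optimized: x = 18


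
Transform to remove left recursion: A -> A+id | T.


Left-recursive alternatives: A+id; non-recursive: T
Introduce A': A -> TA', A' -> +idA' | ε


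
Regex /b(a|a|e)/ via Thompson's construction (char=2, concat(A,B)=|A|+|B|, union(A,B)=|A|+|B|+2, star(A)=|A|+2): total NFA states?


Syntax tree has 4 char leaf(s), 2 union(s), 0 star(s)
chars contribute 4×2 = 8; each union adds +2; each star adds +2
Total: 8 + 4 + 0 = 12 states


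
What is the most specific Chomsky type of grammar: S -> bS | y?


Right-linear: every RHS is a terminal or a terminal followed by one nonterminal
Classification: Type 3 (Regular)


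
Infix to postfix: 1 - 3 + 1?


Left to right (same or higher precedence on left)
Postfix: 1 3 - 1 +


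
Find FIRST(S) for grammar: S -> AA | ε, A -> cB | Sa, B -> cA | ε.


Per alternative of S: FIRST(AA) = {a, c}; FIRST(ε) = {ε}
FIRST(S) = {a, c, ε}


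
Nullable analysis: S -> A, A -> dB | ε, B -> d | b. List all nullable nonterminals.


A nonterminal is nullable iff some alternative derives ε (directly, or every symbol in it is nullable)
Nullable: {A, S}


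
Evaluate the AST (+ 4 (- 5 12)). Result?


Evaluate inner: (- 5 12) = -7
Evaluate root: (+ 4 -7) = -3
Result: -3


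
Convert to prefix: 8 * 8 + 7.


left-to-right (same/higher precedence on left): tree is (+ (* 8 8) 7)
Prefix: + * 8 8 7


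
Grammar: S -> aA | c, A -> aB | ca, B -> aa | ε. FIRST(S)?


Per alternative of S: FIRST(aA) = {a}; FIRST(c) = {c}
FIRST(S) = {a, c}


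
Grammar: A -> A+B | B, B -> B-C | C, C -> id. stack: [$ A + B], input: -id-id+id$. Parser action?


'-' can extend B; shift to build B -> B-C
Action: shift


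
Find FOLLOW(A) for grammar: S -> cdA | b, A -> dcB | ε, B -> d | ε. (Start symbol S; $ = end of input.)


$ ∈ FOLLOW(S). For each A -> αBβ: add FIRST(β)\{ε} to FOLLOW(B); if β nullable, add FOLLOW(A).
FOLLOW(A) = {$}


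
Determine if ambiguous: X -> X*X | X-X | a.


'a*a-a' has two parse trees (no precedence encoded between * and -)
Ambiguous


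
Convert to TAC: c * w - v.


Break into single-operator statements:
t1 = c * w
t2 = t1 - v


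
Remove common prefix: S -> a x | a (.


Common prefix: 'a'
Factored: S -> a S', S' -> x | (


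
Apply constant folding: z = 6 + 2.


6 + 2 = 8 at compile time
Optimized: z = 8


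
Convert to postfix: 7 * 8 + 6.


Left to right (same or higher precedence on left)
Postfix: 7 8 * 6 +


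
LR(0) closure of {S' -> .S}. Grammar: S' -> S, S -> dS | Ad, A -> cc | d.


Start: S' -> .S
For each item with dot before a nonterminal B, add B -> .γ for every B-production
Closure: [S' -> .S, S -> .dS, S -> .Ad, A -> .cc, A -> .d]


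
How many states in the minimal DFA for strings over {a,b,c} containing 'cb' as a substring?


KMP-style automaton: 2 progress states + 1 absorbing accept = 3
Minimal DFA: 3 states


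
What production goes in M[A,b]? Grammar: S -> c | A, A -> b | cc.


For [A, b]: 'b' ∈ FIRST(b)
Entry: A -> b


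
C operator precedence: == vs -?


'-' is additive (level 9); '==' is equality (level 6)
Higher level binds tighter
'-' has higher precedence than '=='


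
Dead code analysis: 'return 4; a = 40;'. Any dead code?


statement follows a return and is unreachable
Dead: 'a = 40'


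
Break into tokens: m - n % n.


Scan left to right, longest-match per lexeme
Tokens: ID(m), OP(-), ID(n), OP(%), ID(n)


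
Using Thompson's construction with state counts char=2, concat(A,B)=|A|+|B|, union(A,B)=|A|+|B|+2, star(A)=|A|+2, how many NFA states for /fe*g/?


Syntax tree has 3 char leaf(s), 0 union(s), 1 star(s)
chars contribute 3×2 = 6; each union adds +2; each star adds +2
Total: 6 + 0 + 2 = 8 states


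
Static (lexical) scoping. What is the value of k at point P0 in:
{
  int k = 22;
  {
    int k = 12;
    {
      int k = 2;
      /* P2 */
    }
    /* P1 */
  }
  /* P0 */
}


k declared in the same block as P0
k = 22


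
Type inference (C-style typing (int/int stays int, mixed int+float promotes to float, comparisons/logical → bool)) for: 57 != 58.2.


Operand types: int != float
Rule: comparison yields bool
Result type: bool


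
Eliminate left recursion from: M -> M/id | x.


Left-recursive alternatives: M/id; non-recursive: x
Introduce M': M -> xM', M' -> /idM' | ε


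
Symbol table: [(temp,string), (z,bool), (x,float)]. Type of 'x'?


Lookup 'x' → type float


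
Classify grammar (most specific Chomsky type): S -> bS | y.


Right-linear: every RHS is a terminal or a terminal followed by one nonterminal
Classification: Type 3 (Regular)


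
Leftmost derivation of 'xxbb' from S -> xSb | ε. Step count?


Derivation: S => xSb => xxSbb => xxbb
Steps: 3


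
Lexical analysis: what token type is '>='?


Pattern: operator symbol
Type: OPERATOR


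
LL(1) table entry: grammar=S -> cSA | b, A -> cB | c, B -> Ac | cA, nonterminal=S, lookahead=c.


For [S, c]: 'c' ∈ FIRST(cSA)
Entry: S -> cSA


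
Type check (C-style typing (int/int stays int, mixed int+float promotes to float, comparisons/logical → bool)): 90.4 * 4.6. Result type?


Operand types: float * float
Rule: mixed int/float promotes to float; int/int stays int
Result type: float


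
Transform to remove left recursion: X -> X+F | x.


Left-recursive alternatives: X+F; non-recursive: x
Introduce X': X -> xX', X' -> +FX' | ε


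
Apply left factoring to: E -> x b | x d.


Common prefix: 'x'
Factored: E -> x E', E' -> b | d


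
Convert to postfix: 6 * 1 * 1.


Left to right (same or higher precedence on left)
Postfix: 6 1 * 1 *


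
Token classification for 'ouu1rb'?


Pattern: letter/underscore followed by alphanumerics, not a keyword
Type: IDENTIFIER


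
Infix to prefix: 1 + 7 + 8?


left-to-right (same/higher precedence on left): tree is (+ (+ 1 7) 8)
Prefix: + + 1 7 8


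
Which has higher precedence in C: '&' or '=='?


'==' is equality (level 6); '&' is bitwise AND (level 5)
Higher level binds tighter
'==' has higher precedence than '&'


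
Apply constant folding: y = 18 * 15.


18 * 15 = 270 at compile time
Optimized: y = 270


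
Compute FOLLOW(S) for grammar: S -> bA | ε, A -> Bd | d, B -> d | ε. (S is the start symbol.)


$ ∈ FOLLOW(S). For each A -> αBβ: add FIRST(β)\{ε} to FOLLOW(B); if β nullable, add FOLLOW(A).
FOLLOW(S) = {$}


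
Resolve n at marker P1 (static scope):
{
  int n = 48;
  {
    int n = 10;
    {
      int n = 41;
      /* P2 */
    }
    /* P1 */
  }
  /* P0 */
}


n declared in the same block as P1
n = 10


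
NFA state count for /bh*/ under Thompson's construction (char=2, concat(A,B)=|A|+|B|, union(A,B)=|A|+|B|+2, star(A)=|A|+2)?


Syntax tree has 2 char leaf(s), 0 union(s), 1 star(s)
chars contribute 2×2 = 4; each union adds +2; each star adds +2
Total: 4 + 0 + 2 = 6 states


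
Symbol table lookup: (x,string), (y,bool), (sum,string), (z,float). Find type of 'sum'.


Lookup 'sum' → type string


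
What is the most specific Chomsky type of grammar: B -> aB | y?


Right-linear: every RHS is a terminal or a terminal followed by one nonterminal
Classification: Type 3 (Regular)


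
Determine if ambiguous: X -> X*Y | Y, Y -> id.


precedence layered via separate nonterminal Y: deterministic
Unambiguous


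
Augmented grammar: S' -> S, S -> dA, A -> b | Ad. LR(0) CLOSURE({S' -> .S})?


Start: S' -> .S
For each item with dot before a nonterminal B, add B -> .γ for every B-production
Closure: [S' -> .S, S -> .dA]


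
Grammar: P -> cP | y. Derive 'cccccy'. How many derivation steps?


Derivation: P => cP => ccP => cccP => ccccP => cccccP => cccccy
Steps: 6


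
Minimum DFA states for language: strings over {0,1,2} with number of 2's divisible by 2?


Track (count of 2) mod 2: states 0..1, accept at 0
Minimal DFA: 2 states


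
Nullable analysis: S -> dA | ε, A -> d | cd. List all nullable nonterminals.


A nonterminal is nullable iff some alternative derives ε (directly, or every symbol in it is nullable)
Nullable: {S}


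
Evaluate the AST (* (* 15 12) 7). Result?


Evaluate inner: (* 15 12) = 180
Evaluate root: (* 180 7) = 1260
Result: 1260


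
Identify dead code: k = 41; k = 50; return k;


first assignment to k is overwritten before any read
Dead: 'k = 41'


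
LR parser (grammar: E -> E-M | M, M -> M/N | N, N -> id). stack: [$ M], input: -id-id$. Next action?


lookahead ∉ {/} so M won't extend; reduce E -> M
Action: reduce (E -> M)


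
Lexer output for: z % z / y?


Scan left to right, longest-match per lexeme
Tokens: ID(z), OP(%), ID(z), OP(/), ID(y)


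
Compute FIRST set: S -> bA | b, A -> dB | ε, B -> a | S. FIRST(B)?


Per alternative of B: FIRST(a) = {a}; FIRST(S) = {b}
FIRST(B) = {a, b}


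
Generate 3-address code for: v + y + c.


Break into single-operator statements:
t1 = v + y
t2 = t1 + c


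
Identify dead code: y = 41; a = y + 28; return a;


y is read by a's definition; a is returned
No dead code


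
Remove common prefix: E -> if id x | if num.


Common prefix: 'if'
Factored: E -> if E', E' -> id x | num


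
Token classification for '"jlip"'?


Pattern: double-quoted sequence
Type: STRING_LITERAL


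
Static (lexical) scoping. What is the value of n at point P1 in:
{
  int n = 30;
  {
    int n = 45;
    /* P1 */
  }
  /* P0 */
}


n declared in the same block as P1
n = 45


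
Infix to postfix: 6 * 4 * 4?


Left to right (same or higher precedence on left)
Postfix: 6 4 * 4 *


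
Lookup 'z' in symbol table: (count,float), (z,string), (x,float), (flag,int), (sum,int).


Lookup 'z' → type string


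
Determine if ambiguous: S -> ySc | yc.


balanced y^n…c^n: each string has a unique parse
Unambiguous


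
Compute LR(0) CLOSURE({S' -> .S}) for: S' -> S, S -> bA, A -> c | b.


Start: S' -> .S
For each item with dot before a nonterminal B, add B -> .γ for every B-production
Closure: [S' -> .S, S -> .bA]


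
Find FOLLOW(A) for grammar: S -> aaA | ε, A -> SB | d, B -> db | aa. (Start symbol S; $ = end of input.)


$ ∈ FOLLOW(S). For each A -> αBβ: add FIRST(β)\{ε} to FOLLOW(B); if β nullable, add FOLLOW(A).
FOLLOW(A) = {$, a, d}


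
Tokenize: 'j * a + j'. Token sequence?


Scan left to right, longest-match per lexeme
Tokens: ID(j), OP(*), ID(a), OP(+), ID(j)


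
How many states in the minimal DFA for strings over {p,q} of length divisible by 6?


Track length mod 6: states 0..5, accept at 0
Minimal DFA: 6 states


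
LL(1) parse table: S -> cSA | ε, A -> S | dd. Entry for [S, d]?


For [S, d]: ε is nullable and 'd' ∈ FOLLOW(S)
Entry: S -> ε


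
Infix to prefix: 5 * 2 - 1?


left-to-right (same/higher precedence on left): tree is (- (* 5 2) 1)
Prefix: - * 5 2 1


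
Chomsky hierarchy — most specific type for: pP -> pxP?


LHS has context (more than one symbol) and |LHS| ≤ |RHS|
Classification: Type 1 (Context-Sensitive)


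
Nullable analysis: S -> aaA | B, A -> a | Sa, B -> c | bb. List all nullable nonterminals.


A nonterminal is nullable iff some alternative derives ε (directly, or every symbol in it is nullable)
Nullable: {}


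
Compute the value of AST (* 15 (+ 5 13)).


Evaluate inner: (+ 5 13) = 18
Evaluate root: (* 15 18) = 270
Result: 270


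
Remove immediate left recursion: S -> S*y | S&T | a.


Left-recursive alternatives: S*y, S&T; non-recursive: a
Introduce S': S -> aS', S' -> *yS' | &TS' | ε


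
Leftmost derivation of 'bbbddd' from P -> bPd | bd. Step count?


Derivation: P => bPd => bbPdd => bbbddd
Steps: 3


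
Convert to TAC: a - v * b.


Break into single-operator statements:
t1 = v * b
t2 = a - t1


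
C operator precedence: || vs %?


'%' is multiplicative (level 10); '||' is logical OR (level 1)
Higher level binds tighter
'%' has higher precedence than '||'


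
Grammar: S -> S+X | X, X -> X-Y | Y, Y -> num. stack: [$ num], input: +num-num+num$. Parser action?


'num' on top is the handle for Y -> num
Action: reduce (Y -> num)


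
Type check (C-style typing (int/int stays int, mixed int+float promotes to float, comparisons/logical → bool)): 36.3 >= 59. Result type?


Operand types: float >= int
Rule: comparison yields bool
Result type: bool


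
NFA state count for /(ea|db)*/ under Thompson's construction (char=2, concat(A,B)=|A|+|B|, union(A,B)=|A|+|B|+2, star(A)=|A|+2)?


Syntax tree has 4 char leaf(s), 1 union(s), 1 star(s)
chars contribute 4×2 = 8; each union adds +2; each star adds +2
Total: 8 + 2 + 2 = 12 states


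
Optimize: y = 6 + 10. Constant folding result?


6 + 10 = 16 at compile time
Optimized: y = 16


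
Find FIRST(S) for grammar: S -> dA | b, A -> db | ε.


Per alternative of S: FIRST(dA) = {d}; FIRST(b) = {b}
FIRST(S) = {b, d}


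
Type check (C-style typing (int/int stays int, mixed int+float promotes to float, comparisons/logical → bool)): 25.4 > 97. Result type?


Operand types: float > int
Rule: comparison yields bool
Result type: bool


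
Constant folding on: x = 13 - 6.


13 - 6 = 7 at compile time
Optimized: x = 7


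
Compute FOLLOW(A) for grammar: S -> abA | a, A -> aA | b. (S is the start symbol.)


$ ∈ FOLLOW(S). For each A -> αBβ: add FIRST(β)\{ε} to FOLLOW(B); if β nullable, add FOLLOW(A).
FOLLOW(A) = {$}


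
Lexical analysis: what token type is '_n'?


Pattern: letter/underscore followed by alphanumerics, not a keyword
Type: IDENTIFIER


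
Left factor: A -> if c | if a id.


Common prefix: 'if'
Factored: A -> if A', A' -> c | a id


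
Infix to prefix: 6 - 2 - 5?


left-to-right (same/higher precedence on left): tree is (- (- 6 2) 5)
Prefix: - - 6 2 5


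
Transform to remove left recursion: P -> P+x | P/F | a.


Left-recursive alternatives: P+x, P/F; non-recursive: a
Introduce P': P -> aP', P' -> +xP' | /FP' | ε


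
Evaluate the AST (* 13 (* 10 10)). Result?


Evaluate inner: (* 10 10) = 100
Evaluate root: (* 13 100) = 1300
Result: 1300


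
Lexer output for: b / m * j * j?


Scan left to right, longest-match per lexeme
Tokens: ID(b), OP(/), ID(m), OP(*), ID(j), OP(*), ID(j)


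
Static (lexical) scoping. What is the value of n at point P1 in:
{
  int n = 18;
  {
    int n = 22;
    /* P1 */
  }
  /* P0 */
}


n declared in the same block as P1
n = 22


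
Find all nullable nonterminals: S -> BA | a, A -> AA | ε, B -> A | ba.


A nonterminal is nullable iff some alternative derives ε (directly, or every symbol in it is nullable)
Nullable: {A, B, S}


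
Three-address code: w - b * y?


Break into single-operator statements:
t1 = b * y
t2 = w - t1


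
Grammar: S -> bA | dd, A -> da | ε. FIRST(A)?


Per alternative of A: FIRST(da) = {d}; FIRST(ε) = {ε}
FIRST(A) = {d, ε}


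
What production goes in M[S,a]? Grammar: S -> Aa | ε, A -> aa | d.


For [S, a]: 'a' ∈ FIRST(Aa)
Entry: S -> Aa


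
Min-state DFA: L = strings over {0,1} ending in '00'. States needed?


Track the longest suffix of input matching a prefix of '00': 3 classes (prefixes of length 0..2)
Minimal DFA: 3 states


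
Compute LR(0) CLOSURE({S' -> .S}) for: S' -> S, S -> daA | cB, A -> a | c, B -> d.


Start: S' -> .S
For each item with dot before a nonterminal B, add B -> .γ for every B-production
Closure: [S' -> .S, S -> .daA, S -> .cB]


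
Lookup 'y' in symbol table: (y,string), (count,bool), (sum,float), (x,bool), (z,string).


Lookup 'y' → type string


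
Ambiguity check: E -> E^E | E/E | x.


'x^x/x' has two parse trees (no precedence encoded between ^ and /)
Ambiguous


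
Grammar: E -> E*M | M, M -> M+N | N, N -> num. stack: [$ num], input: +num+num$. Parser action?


'num' on top is the handle for N -> num
Action: reduce (N -> num)


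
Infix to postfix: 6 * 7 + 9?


Left to right (same or higher precedence on left)
Postfix: 6 7 * 9 +


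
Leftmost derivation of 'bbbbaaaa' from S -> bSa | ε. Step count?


Derivation: S => bSa => bbSaa => bbbSaaa => bbbbSaaaa => bbbbaaaa
Steps: 5


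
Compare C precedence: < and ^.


'<' is relational (level 7); '^' is bitwise XOR (level 4)
Higher level binds tighter
'<' has higher precedence than '^'


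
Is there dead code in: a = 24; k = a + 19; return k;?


a is read by k's definition; k is returned
No dead code


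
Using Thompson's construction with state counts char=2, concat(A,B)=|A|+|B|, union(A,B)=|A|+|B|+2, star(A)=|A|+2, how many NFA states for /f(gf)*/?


Syntax tree has 3 char leaf(s), 0 union(s), 1 star(s)
chars contribute 3×2 = 6; each union adds +2; each star adds +2
Total: 6 + 0 + 2 = 8 states


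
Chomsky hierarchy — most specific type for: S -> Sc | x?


Left-linear: every RHS is a terminal or one nonterminal followed by a terminal
Classification: Type 3 (Regular)


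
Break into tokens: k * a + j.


Scan left to right, longest-match per lexeme
Tokens: ID(k), OP(*), ID(a), OP(+), ID(j)


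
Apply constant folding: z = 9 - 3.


9 - 3 = 6 at compile time
Optimized: z = 6


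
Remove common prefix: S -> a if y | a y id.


Common prefix: 'a'
Factored: S -> a S', S' -> if y | y id


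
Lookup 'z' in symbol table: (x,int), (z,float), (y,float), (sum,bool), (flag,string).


Lookup 'z' → type float


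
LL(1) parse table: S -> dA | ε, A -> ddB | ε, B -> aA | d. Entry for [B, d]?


For [B, d]: 'd' ∈ FIRST(d)
Entry: B -> d


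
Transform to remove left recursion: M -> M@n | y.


Left-recursive alternatives: M@n; non-recursive: y
Introduce M': M -> yM', M' -> @nM' | ε


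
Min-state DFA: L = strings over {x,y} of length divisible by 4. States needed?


Track length mod 4: states 0..3, accept at 0
Minimal DFA: 4 states


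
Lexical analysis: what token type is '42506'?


Pattern: digits only
Type: INTEGER_LITERAL


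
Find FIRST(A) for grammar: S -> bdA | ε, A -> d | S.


Per alternative of A: FIRST(d) = {d}; FIRST(S) = {b, ε}
FIRST(A) = {b, d, ε}


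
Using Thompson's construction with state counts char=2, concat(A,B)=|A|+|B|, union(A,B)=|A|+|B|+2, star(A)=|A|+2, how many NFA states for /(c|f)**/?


Syntax tree has 2 char leaf(s), 1 union(s), 2 star(s)
chars contribute 2×2 = 4; each union adds +2; each star adds +2
Total: 4 + 2 + 4 = 10 states


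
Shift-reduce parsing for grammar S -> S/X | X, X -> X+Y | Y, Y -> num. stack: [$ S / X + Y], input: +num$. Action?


handle 'X+Y' on top
Action: reduce (X -> X+Y)


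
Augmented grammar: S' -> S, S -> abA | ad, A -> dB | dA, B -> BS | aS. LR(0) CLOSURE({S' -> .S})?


Start: S' -> .S
For each item with dot before a nonterminal B, add B -> .γ for every B-production
Closure: [S' -> .S, S -> .abA, S -> .ad]
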